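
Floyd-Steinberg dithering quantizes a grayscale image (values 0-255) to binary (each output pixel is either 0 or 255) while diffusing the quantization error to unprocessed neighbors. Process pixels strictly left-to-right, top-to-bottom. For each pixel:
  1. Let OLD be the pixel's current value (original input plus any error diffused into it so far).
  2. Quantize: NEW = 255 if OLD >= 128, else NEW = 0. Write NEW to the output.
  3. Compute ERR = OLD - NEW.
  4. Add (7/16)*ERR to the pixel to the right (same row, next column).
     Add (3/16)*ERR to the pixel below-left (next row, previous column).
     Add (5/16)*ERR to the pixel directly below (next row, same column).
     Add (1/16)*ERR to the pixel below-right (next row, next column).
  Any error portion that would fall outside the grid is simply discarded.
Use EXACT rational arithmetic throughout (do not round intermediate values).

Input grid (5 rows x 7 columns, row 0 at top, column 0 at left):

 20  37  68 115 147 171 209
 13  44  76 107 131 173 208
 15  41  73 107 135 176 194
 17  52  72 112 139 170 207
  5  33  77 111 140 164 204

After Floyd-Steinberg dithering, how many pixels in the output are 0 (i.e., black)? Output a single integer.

(0,0): OLD=20 → NEW=0, ERR=20
(0,1): OLD=183/4 → NEW=0, ERR=183/4
(0,2): OLD=5633/64 → NEW=0, ERR=5633/64
(0,3): OLD=157191/1024 → NEW=255, ERR=-103929/1024
(0,4): OLD=1680945/16384 → NEW=0, ERR=1680945/16384
(0,5): OLD=56593239/262144 → NEW=255, ERR=-10253481/262144
(0,6): OLD=804835169/4194304 → NEW=255, ERR=-264712351/4194304
(1,0): OLD=1781/64 → NEW=0, ERR=1781/64
(1,1): OLD=45171/512 → NEW=0, ERR=45171/512
(1,2): OLD=2063279/16384 → NEW=0, ERR=2063279/16384
(1,3): OLD=10165731/65536 → NEW=255, ERR=-6545949/65536
(1,4): OLD=443276585/4194304 → NEW=0, ERR=443276585/4194304
(1,5): OLD=6764337977/33554432 → NEW=255, ERR=-1792042183/33554432
(1,6): OLD=87223914807/536870912 → NEW=255, ERR=-49678167753/536870912
(2,0): OLD=329633/8192 → NEW=0, ERR=329633/8192
(2,1): OLD=29235899/262144 → NEW=0, ERR=29235899/262144
(2,2): OLD=620473969/4194304 → NEW=255, ERR=-449073551/4194304
(2,3): OLD=1900229545/33554432 → NEW=0, ERR=1900229545/33554432
(2,4): OLD=47391295449/268435456 → NEW=255, ERR=-21059745831/268435456
(2,5): OLD=981333571539/8589934592 → NEW=0, ERR=981333571539/8589934592
(2,6): OLD=29099475755253/137438953472 → NEW=255, ERR=-5947457380107/137438953472
(3,0): OLD=211752145/4194304 → NEW=0, ERR=211752145/4194304
(3,1): OLD=3066174653/33554432 → NEW=0, ERR=3066174653/33554432
(3,2): OLD=25798934951/268435456 → NEW=0, ERR=25798934951/268435456
(3,3): OLD=161429529713/1073741824 → NEW=255, ERR=-112374635407/1073741824
(3,4): OLD=12871935094993/137438953472 → NEW=0, ERR=12871935094993/137438953472
(3,5): OLD=256909611413059/1099511627776 → NEW=255, ERR=-23465853669821/1099511627776
(3,6): OLD=3365033937458077/17592186044416 → NEW=255, ERR=-1120973503868003/17592186044416
(4,0): OLD=20352964319/536870912 → NEW=0, ERR=20352964319/536870912
(4,1): OLD=853130448275/8589934592 → NEW=0, ERR=853130448275/8589934592
(4,2): OLD=18770491608829/137438953472 → NEW=255, ERR=-16276441526531/137438953472
(4,3): OLD=55030791999983/1099511627776 → NEW=0, ERR=55030791999983/1099511627776
(4,4): OLD=1588764903175805/8796093022208 → NEW=255, ERR=-654238817487235/8796093022208
(4,5): OLD=33409971622695709/281474976710656 → NEW=0, ERR=33409971622695709/281474976710656
(4,6): OLD=1056918986493536731/4503599627370496 → NEW=255, ERR=-91498918485939749/4503599627370496
Output grid:
  Row 0: ...#.##  (4 black, running=4)
  Row 1: ...#.##  (4 black, running=8)
  Row 2: ..#.#.#  (4 black, running=12)
  Row 3: ...#.##  (4 black, running=16)
  Row 4: ..#.#.#  (4 black, running=20)

Answer: 20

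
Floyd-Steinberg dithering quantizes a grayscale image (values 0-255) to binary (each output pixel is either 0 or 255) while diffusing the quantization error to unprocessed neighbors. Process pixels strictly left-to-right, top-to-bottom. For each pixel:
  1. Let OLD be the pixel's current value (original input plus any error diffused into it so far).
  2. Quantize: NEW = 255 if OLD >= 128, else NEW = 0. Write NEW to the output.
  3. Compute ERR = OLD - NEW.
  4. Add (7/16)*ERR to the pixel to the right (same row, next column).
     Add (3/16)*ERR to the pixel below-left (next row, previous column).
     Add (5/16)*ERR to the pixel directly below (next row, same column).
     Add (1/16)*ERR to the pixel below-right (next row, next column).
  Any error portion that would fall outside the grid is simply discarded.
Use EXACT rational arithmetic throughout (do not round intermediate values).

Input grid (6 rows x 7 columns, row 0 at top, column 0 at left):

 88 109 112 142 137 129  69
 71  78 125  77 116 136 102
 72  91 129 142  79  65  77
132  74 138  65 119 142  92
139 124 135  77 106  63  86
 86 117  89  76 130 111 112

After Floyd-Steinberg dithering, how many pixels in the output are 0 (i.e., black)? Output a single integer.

Answer: 25

Derivation:
(0,0): OLD=88 → NEW=0, ERR=88
(0,1): OLD=295/2 → NEW=255, ERR=-215/2
(0,2): OLD=2079/32 → NEW=0, ERR=2079/32
(0,3): OLD=87257/512 → NEW=255, ERR=-43303/512
(0,4): OLD=819183/8192 → NEW=0, ERR=819183/8192
(0,5): OLD=22642569/131072 → NEW=255, ERR=-10780791/131072
(0,6): OLD=69237951/2097152 → NEW=0, ERR=69237951/2097152
(1,0): OLD=2507/32 → NEW=0, ERR=2507/32
(1,1): OLD=24669/256 → NEW=0, ERR=24669/256
(1,2): OLD=1350737/8192 → NEW=255, ERR=-738223/8192
(1,3): OLD=1112629/32768 → NEW=0, ERR=1112629/32768
(1,4): OLD=296529943/2097152 → NEW=255, ERR=-238243817/2097152
(1,5): OLD=1225328727/16777216 → NEW=0, ERR=1225328727/16777216
(1,6): OLD=37347294393/268435456 → NEW=255, ERR=-31103746887/268435456
(2,0): OLD=469199/4096 → NEW=0, ERR=469199/4096
(2,1): OLD=20870501/131072 → NEW=255, ERR=-12552859/131072
(2,2): OLD=149586831/2097152 → NEW=0, ERR=149586831/2097152
(2,3): OLD=2632080951/16777216 → NEW=255, ERR=-1646109129/16777216
(2,4): OLD=2199768335/134217728 → NEW=0, ERR=2199768335/134217728
(2,5): OLD=284189479853/4294967296 → NEW=0, ERR=284189479853/4294967296
(2,6): OLD=5106110470795/68719476736 → NEW=0, ERR=5106110470795/68719476736
(3,0): OLD=314237327/2097152 → NEW=255, ERR=-220536433/2097152
(3,1): OLD=312017299/16777216 → NEW=0, ERR=312017299/16777216
(3,2): OLD=19333296961/134217728 → NEW=255, ERR=-14892223679/134217728
(3,3): OLD=-3582657901/536870912 → NEW=0, ERR=-3582657901/536870912
(3,4): OLD=8760116325263/68719476736 → NEW=0, ERR=8760116325263/68719476736
(3,5): OLD=128315618304589/549755813888 → NEW=255, ERR=-11872114236851/549755813888
(3,6): OLD=966756430638163/8796093022208 → NEW=0, ERR=966756430638163/8796093022208
(4,0): OLD=29427122961/268435456 → NEW=0, ERR=29427122961/268435456
(4,1): OLD=645945183853/4294967296 → NEW=255, ERR=-449271476627/4294967296
(4,2): OLD=3743365873251/68719476736 → NEW=0, ERR=3743365873251/68719476736
(4,3): OLD=63614292923505/549755813888 → NEW=0, ERR=63614292923505/549755813888
(4,4): OLD=844402789713963/4398046511104 → NEW=255, ERR=-277099070617557/4398046511104
(4,5): OLD=8058869820339939/140737488355328 → NEW=0, ERR=8058869820339939/140737488355328
(4,6): OLD=324368125925730085/2251799813685248 → NEW=255, ERR=-249840826564008155/2251799813685248
(5,0): OLD=6916230406295/68719476736 → NEW=0, ERR=6916230406295/68719476736
(5,1): OLD=79939098130733/549755813888 → NEW=255, ERR=-60248634410707/549755813888
(5,2): OLD=322091301396931/4398046511104 → NEW=0, ERR=322091301396931/4398046511104
(5,3): OLD=4777756794128287/35184372088832 → NEW=255, ERR=-4194258088523873/35184372088832
(5,4): OLD=171420766451041773/2251799813685248 → NEW=0, ERR=171420766451041773/2251799813685248
(5,5): OLD=2476227108020637165/18014398509481984 → NEW=255, ERR=-2117444511897268755/18014398509481984
(5,6): OLD=8497592820154020035/288230376151711744 → NEW=0, ERR=8497592820154020035/288230376151711744
Output grid:
  Row 0: .#.#.#.  (4 black, running=4)
  Row 1: ..#.#.#  (4 black, running=8)
  Row 2: .#.#...  (5 black, running=13)
  Row 3: #.#..#.  (4 black, running=17)
  Row 4: .#..#.#  (4 black, running=21)
  Row 5: .#.#.#.  (4 black, running=25)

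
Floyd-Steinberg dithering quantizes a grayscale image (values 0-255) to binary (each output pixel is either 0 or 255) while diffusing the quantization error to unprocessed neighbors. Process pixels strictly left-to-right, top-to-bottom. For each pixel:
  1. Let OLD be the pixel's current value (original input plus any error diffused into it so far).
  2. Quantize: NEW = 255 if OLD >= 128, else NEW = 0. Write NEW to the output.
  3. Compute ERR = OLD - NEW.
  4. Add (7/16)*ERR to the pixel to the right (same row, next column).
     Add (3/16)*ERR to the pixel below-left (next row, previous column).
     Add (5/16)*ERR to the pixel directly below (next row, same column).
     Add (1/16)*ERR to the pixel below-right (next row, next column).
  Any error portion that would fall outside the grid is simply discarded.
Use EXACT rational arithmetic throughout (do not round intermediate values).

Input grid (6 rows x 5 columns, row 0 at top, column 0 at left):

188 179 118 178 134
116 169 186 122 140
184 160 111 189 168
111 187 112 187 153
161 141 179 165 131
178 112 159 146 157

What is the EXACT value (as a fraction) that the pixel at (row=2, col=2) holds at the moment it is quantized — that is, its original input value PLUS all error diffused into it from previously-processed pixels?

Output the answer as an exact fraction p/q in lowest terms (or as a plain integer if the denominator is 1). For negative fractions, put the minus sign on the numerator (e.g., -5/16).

(0,0): OLD=188 → NEW=255, ERR=-67
(0,1): OLD=2395/16 → NEW=255, ERR=-1685/16
(0,2): OLD=18413/256 → NEW=0, ERR=18413/256
(0,3): OLD=857979/4096 → NEW=255, ERR=-186501/4096
(0,4): OLD=7476317/65536 → NEW=0, ERR=7476317/65536
(1,0): OLD=19281/256 → NEW=0, ERR=19281/256
(1,1): OLD=365239/2048 → NEW=255, ERR=-157001/2048
(1,2): OLD=10473859/65536 → NEW=255, ERR=-6237821/65536
(1,3): OLD=24121031/262144 → NEW=0, ERR=24121031/262144
(1,4): OLD=893640053/4194304 → NEW=255, ERR=-175907467/4194304
(2,0): OLD=6329549/32768 → NEW=255, ERR=-2026291/32768
(2,1): OLD=100506399/1048576 → NEW=0, ERR=100506399/1048576
(2,2): OLD=2275857949/16777216 → NEW=255, ERR=-2002332131/16777216
Target (2,2): original=111, with diffused error = 2275857949/16777216

Answer: 2275857949/16777216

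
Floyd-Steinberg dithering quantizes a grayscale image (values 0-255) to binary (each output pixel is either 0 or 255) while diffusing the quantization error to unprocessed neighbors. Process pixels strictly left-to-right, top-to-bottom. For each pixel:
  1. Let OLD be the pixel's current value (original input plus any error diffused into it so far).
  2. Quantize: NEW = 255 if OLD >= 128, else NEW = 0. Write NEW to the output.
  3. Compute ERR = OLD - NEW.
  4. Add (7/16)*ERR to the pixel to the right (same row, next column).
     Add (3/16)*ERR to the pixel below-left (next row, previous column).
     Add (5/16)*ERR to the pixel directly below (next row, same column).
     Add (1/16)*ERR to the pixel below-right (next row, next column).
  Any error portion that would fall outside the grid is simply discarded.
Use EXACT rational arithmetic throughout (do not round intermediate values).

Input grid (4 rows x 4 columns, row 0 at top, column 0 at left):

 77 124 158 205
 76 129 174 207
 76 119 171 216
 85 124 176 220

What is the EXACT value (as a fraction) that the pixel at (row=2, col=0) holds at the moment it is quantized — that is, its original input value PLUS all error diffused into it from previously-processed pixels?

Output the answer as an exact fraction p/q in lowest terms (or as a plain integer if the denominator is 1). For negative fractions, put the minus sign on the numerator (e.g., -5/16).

(0,0): OLD=77 → NEW=0, ERR=77
(0,1): OLD=2523/16 → NEW=255, ERR=-1557/16
(0,2): OLD=29549/256 → NEW=0, ERR=29549/256
(0,3): OLD=1046523/4096 → NEW=255, ERR=2043/4096
(1,0): OLD=20945/256 → NEW=0, ERR=20945/256
(1,1): OLD=329399/2048 → NEW=255, ERR=-192841/2048
(1,2): OLD=10674947/65536 → NEW=255, ERR=-6036733/65536
(1,3): OLD=182526085/1048576 → NEW=255, ERR=-84860795/1048576
(2,0): OLD=2749645/32768 → NEW=0, ERR=2749645/32768
Target (2,0): original=76, with diffused error = 2749645/32768

Answer: 2749645/32768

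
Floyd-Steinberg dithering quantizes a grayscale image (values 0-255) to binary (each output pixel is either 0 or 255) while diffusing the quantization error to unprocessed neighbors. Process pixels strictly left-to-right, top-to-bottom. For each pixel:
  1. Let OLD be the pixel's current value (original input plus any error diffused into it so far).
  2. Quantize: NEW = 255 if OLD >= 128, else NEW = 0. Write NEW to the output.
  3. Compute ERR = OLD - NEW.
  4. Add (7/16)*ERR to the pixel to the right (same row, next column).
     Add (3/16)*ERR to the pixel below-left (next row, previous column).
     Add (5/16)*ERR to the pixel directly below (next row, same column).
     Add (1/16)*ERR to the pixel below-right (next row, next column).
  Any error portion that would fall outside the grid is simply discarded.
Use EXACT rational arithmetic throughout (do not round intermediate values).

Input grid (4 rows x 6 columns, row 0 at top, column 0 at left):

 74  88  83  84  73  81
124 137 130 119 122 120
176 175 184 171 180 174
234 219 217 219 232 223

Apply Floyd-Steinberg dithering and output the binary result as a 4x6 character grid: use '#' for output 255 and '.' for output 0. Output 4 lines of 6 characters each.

Answer: ..#...
#.#.##
####.#
##.###

Derivation:
(0,0): OLD=74 → NEW=0, ERR=74
(0,1): OLD=963/8 → NEW=0, ERR=963/8
(0,2): OLD=17365/128 → NEW=255, ERR=-15275/128
(0,3): OLD=65107/2048 → NEW=0, ERR=65107/2048
(0,4): OLD=2847813/32768 → NEW=0, ERR=2847813/32768
(0,5): OLD=62402019/524288 → NEW=0, ERR=62402019/524288
(1,0): OLD=21721/128 → NEW=255, ERR=-10919/128
(1,1): OLD=122415/1024 → NEW=0, ERR=122415/1024
(1,2): OLD=5193499/32768 → NEW=255, ERR=-3162341/32768
(1,3): OLD=12523871/131072 → NEW=0, ERR=12523871/131072
(1,4): OLD=1805777053/8388608 → NEW=255, ERR=-333317987/8388608
(1,5): OLD=19494103099/134217728 → NEW=255, ERR=-14731417541/134217728
(2,0): OLD=2814069/16384 → NEW=255, ERR=-1363851/16384
(2,1): OLD=79960599/524288 → NEW=255, ERR=-53732841/524288
(2,2): OLD=1127349637/8388608 → NEW=255, ERR=-1011745403/8388608
(2,3): OLD=9033569565/67108864 → NEW=255, ERR=-8079190755/67108864
(2,4): OLD=215403138391/2147483648 → NEW=0, ERR=215403138391/2147483648
(2,5): OLD=6222573636817/34359738368 → NEW=255, ERR=-2539159647023/34359738368
(3,0): OLD=1583519589/8388608 → NEW=255, ERR=-555575451/8388608
(3,1): OLD=8736249537/67108864 → NEW=255, ERR=-8376510783/67108864
(3,2): OLD=51390604147/536870912 → NEW=0, ERR=51390604147/536870912
(3,3): OLD=8058251689913/34359738368 → NEW=255, ERR=-703481593927/34359738368
(3,4): OLD=64048602064089/274877906944 → NEW=255, ERR=-6045264206631/274877906944
(3,5): OLD=864452738362903/4398046511104 → NEW=255, ERR=-257049121968617/4398046511104
Row 0: ..#...
Row 1: #.#.##
Row 2: ####.#
Row 3: ##.###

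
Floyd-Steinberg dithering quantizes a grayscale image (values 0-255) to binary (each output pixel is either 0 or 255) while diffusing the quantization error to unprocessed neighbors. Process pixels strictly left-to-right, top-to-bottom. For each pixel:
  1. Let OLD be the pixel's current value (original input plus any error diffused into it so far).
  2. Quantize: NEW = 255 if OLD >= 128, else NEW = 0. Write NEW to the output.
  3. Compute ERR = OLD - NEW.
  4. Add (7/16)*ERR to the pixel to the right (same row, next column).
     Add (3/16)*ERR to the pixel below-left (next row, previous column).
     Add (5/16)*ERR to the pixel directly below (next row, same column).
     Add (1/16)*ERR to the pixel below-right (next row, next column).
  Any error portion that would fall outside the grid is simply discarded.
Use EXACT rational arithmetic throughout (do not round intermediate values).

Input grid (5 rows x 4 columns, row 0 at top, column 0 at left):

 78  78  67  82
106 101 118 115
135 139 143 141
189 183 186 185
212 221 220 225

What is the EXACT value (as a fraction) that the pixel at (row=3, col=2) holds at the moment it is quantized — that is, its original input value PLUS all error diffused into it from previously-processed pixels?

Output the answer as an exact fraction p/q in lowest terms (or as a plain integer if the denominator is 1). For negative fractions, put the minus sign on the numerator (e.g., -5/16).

(0,0): OLD=78 → NEW=0, ERR=78
(0,1): OLD=897/8 → NEW=0, ERR=897/8
(0,2): OLD=14855/128 → NEW=0, ERR=14855/128
(0,3): OLD=271921/2048 → NEW=255, ERR=-250319/2048
(1,0): OLD=19379/128 → NEW=255, ERR=-13261/128
(1,1): OLD=120165/1024 → NEW=0, ERR=120165/1024
(1,2): OLD=6216009/32768 → NEW=255, ERR=-2139831/32768
(1,3): OLD=29091663/524288 → NEW=0, ERR=29091663/524288
(2,0): OLD=2041895/16384 → NEW=0, ERR=2041895/16384
(2,1): OLD=110874653/524288 → NEW=255, ERR=-22818787/524288
(2,2): OLD=127181553/1048576 → NEW=0, ERR=127181553/1048576
(2,3): OLD=3478300365/16777216 → NEW=255, ERR=-799889715/16777216
(3,0): OLD=1843693751/8388608 → NEW=255, ERR=-295401289/8388608
(3,1): OLD=24766339753/134217728 → NEW=255, ERR=-9459180887/134217728
(3,2): OLD=389574923607/2147483648 → NEW=255, ERR=-158033406633/2147483648
Target (3,2): original=186, with diffused error = 389574923607/2147483648

Answer: 389574923607/2147483648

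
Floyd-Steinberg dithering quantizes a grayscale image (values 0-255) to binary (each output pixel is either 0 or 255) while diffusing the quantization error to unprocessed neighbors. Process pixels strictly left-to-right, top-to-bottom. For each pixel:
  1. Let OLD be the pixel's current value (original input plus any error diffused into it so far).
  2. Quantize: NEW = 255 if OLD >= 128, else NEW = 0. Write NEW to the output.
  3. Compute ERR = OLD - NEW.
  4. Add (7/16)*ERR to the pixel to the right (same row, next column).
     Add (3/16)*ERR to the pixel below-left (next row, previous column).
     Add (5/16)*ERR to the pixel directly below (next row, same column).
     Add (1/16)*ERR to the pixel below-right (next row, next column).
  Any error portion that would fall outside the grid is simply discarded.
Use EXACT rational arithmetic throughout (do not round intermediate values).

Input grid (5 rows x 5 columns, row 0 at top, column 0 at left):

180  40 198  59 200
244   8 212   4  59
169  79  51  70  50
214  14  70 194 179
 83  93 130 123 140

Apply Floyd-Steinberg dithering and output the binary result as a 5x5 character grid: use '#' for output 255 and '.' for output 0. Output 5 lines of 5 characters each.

Answer: #.#.#
#.#..
#....
#..##
.#.#.

Derivation:
(0,0): OLD=180 → NEW=255, ERR=-75
(0,1): OLD=115/16 → NEW=0, ERR=115/16
(0,2): OLD=51493/256 → NEW=255, ERR=-13787/256
(0,3): OLD=145155/4096 → NEW=0, ERR=145155/4096
(0,4): OLD=14123285/65536 → NEW=255, ERR=-2588395/65536
(1,0): OLD=56809/256 → NEW=255, ERR=-8471/256
(1,1): OLD=-38945/2048 → NEW=0, ERR=-38945/2048
(1,2): OLD=12710347/65536 → NEW=255, ERR=-4001333/65536
(1,3): OLD=-5874321/262144 → NEW=0, ERR=-5874321/262144
(1,4): OLD=163865709/4194304 → NEW=0, ERR=163865709/4194304
(2,0): OLD=5082117/32768 → NEW=255, ERR=-3273723/32768
(2,1): OLD=16601607/1048576 → NEW=0, ERR=16601607/1048576
(2,2): OLD=561310933/16777216 → NEW=0, ERR=561310933/16777216
(2,3): OLD=21781922991/268435456 → NEW=0, ERR=21781922991/268435456
(2,4): OLD=413643547913/4294967296 → NEW=0, ERR=413643547913/4294967296
(3,0): OLD=3116333365/16777216 → NEW=255, ERR=-1161856715/16777216
(3,1): OLD=-1519492719/134217728 → NEW=0, ERR=-1519492719/134217728
(3,2): OLD=393875467659/4294967296 → NEW=0, ERR=393875467659/4294967296
(3,3): OLD=2401985855283/8589934592 → NEW=255, ERR=211552534323/8589934592
(3,4): OLD=30915897426591/137438953472 → NEW=255, ERR=-4131035708769/137438953472
(4,0): OLD=127208396027/2147483648 → NEW=0, ERR=127208396027/2147483648
(4,1): OLD=8812901129723/68719476736 → NEW=255, ERR=-8710565437957/68719476736
(4,2): OLD=117771871509525/1099511627776 → NEW=0, ERR=117771871509525/1099511627776
(4,3): OLD=3125322868706811/17592186044416 → NEW=255, ERR=-1360684572619269/17592186044416
(4,4): OLD=27671101467838301/281474976710656 → NEW=0, ERR=27671101467838301/281474976710656
Row 0: #.#.#
Row 1: #.#..
Row 2: #....
Row 3: #..##
Row 4: .#.#.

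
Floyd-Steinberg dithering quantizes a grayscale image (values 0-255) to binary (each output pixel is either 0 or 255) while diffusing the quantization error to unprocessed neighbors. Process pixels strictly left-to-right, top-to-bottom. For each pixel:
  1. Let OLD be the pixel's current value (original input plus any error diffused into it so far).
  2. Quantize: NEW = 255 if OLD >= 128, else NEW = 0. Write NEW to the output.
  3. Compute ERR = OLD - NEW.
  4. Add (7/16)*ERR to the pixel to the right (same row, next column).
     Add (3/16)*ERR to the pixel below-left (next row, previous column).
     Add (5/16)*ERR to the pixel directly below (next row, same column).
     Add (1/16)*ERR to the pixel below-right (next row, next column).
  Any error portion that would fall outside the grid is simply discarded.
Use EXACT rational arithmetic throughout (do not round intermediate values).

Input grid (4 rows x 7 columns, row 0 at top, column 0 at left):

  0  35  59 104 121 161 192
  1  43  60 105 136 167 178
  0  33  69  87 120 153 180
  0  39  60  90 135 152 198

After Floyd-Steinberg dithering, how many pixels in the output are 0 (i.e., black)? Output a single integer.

Answer: 18

Derivation:
(0,0): OLD=0 → NEW=0, ERR=0
(0,1): OLD=35 → NEW=0, ERR=35
(0,2): OLD=1189/16 → NEW=0, ERR=1189/16
(0,3): OLD=34947/256 → NEW=255, ERR=-30333/256
(0,4): OLD=283285/4096 → NEW=0, ERR=283285/4096
(0,5): OLD=12534291/65536 → NEW=255, ERR=-4177389/65536
(0,6): OLD=172084869/1048576 → NEW=255, ERR=-95302011/1048576
(1,0): OLD=121/16 → NEW=0, ERR=121/16
(1,1): OLD=9111/128 → NEW=0, ERR=9111/128
(1,2): OLD=386395/4096 → NEW=0, ERR=386395/4096
(1,3): OLD=2078411/16384 → NEW=0, ERR=2078411/16384
(1,4): OLD=203167229/1048576 → NEW=255, ERR=-64219651/1048576
(1,5): OLD=902340661/8388608 → NEW=0, ERR=902340661/8388608
(1,6): OLD=25860353979/134217728 → NEW=255, ERR=-8365166661/134217728
(2,0): OLD=32173/2048 → NEW=0, ERR=32173/2048
(2,1): OLD=5261031/65536 → NEW=0, ERR=5261031/65536
(2,2): OLD=169696325/1048576 → NEW=255, ERR=-97690555/1048576
(2,3): OLD=673566797/8388608 → NEW=0, ERR=673566797/8388608
(2,4): OLD=11011738657/67108864 → NEW=255, ERR=-6101021663/67108864
(2,5): OLD=282022332431/2147483648 → NEW=255, ERR=-265585997809/2147483648
(2,6): OLD=3887436797913/34359738368 → NEW=0, ERR=3887436797913/34359738368
(3,0): OLD=20930773/1048576 → NEW=0, ERR=20930773/1048576
(3,1): OLD=472555113/8388608 → NEW=0, ERR=472555113/8388608
(3,2): OLD=5073719815/67108864 → NEW=0, ERR=5073719815/67108864
(3,3): OLD=33635053559/268435456 → NEW=0, ERR=33635053559/268435456
(3,4): OLD=4921639319509/34359738368 → NEW=255, ERR=-3840093964331/34359738368
(3,5): OLD=21986966719111/274877906944 → NEW=0, ERR=21986966719111/274877906944
(3,6): OLD=1146224440429337/4398046511104 → NEW=255, ERR=24722580097817/4398046511104
Output grid:
  Row 0: ...#.##  (4 black, running=4)
  Row 1: ....#.#  (5 black, running=9)
  Row 2: ..#.##.  (4 black, running=13)
  Row 3: ....#.#  (5 black, running=18)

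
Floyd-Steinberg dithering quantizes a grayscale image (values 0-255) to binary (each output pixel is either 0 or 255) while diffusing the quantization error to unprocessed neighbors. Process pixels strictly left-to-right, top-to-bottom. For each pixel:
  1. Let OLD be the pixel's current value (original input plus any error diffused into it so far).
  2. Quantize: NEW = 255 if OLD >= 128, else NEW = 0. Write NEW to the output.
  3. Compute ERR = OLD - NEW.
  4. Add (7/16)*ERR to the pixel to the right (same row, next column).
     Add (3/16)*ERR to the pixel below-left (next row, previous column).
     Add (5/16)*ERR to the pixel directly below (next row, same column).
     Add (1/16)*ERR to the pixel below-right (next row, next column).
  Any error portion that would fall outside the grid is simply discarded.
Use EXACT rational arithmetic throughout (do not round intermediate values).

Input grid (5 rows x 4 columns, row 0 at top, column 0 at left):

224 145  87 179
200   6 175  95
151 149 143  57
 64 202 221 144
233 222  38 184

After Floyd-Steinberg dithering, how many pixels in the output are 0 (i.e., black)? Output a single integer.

Answer: 8

Derivation:
(0,0): OLD=224 → NEW=255, ERR=-31
(0,1): OLD=2103/16 → NEW=255, ERR=-1977/16
(0,2): OLD=8433/256 → NEW=0, ERR=8433/256
(0,3): OLD=792215/4096 → NEW=255, ERR=-252265/4096
(1,0): OLD=42789/256 → NEW=255, ERR=-22491/256
(1,1): OLD=-136829/2048 → NEW=0, ERR=-136829/2048
(1,2): OLD=8964927/65536 → NEW=255, ERR=-7746753/65536
(1,3): OLD=27365097/1048576 → NEW=0, ERR=27365097/1048576
(2,0): OLD=3637841/32768 → NEW=0, ERR=3637841/32768
(2,1): OLD=156277003/1048576 → NEW=255, ERR=-111109877/1048576
(2,2): OLD=126708919/2097152 → NEW=0, ERR=126708919/2097152
(2,3): OLD=2825319931/33554432 → NEW=0, ERR=2825319931/33554432
(3,0): OLD=1322466753/16777216 → NEW=0, ERR=1322466753/16777216
(3,1): OLD=59496027871/268435456 → NEW=255, ERR=-8955013409/268435456
(3,2): OLD=1006959936545/4294967296 → NEW=255, ERR=-88256723935/4294967296
(3,3): OLD=11345512204391/68719476736 → NEW=255, ERR=-6177954363289/68719476736
(4,0): OLD=1079659679981/4294967296 → NEW=255, ERR=-15556980499/4294967296
(4,1): OLD=7252102608071/34359738368 → NEW=255, ERR=-1509630675769/34359738368
(4,2): OLD=-7240272042649/1099511627776 → NEW=0, ERR=-7240272042649/1099511627776
(4,3): OLD=2669450257483521/17592186044416 → NEW=255, ERR=-1816557183842559/17592186044416
Output grid:
  Row 0: ##.#  (1 black, running=1)
  Row 1: #.#.  (2 black, running=3)
  Row 2: .#..  (3 black, running=6)
  Row 3: .###  (1 black, running=7)
  Row 4: ##.#  (1 black, running=8)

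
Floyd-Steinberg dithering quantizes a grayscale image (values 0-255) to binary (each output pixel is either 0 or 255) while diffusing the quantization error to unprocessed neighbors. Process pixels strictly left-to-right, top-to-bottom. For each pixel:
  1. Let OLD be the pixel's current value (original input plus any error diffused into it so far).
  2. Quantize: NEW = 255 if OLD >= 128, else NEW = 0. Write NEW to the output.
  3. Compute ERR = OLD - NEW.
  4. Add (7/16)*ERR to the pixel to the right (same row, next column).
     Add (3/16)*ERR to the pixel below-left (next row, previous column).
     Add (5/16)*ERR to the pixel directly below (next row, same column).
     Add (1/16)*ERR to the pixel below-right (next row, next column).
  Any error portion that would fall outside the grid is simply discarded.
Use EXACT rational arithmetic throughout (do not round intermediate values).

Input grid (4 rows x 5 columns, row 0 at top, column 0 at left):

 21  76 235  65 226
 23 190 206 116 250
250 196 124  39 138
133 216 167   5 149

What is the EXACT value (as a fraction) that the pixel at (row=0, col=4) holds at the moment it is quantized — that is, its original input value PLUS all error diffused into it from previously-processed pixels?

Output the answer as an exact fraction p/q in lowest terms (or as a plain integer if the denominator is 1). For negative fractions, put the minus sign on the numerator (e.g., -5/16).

Answer: 16891445/65536

Derivation:
(0,0): OLD=21 → NEW=0, ERR=21
(0,1): OLD=1363/16 → NEW=0, ERR=1363/16
(0,2): OLD=69701/256 → NEW=255, ERR=4421/256
(0,3): OLD=297187/4096 → NEW=0, ERR=297187/4096
(0,4): OLD=16891445/65536 → NEW=255, ERR=179765/65536
Target (0,4): original=226, with diffused error = 16891445/65536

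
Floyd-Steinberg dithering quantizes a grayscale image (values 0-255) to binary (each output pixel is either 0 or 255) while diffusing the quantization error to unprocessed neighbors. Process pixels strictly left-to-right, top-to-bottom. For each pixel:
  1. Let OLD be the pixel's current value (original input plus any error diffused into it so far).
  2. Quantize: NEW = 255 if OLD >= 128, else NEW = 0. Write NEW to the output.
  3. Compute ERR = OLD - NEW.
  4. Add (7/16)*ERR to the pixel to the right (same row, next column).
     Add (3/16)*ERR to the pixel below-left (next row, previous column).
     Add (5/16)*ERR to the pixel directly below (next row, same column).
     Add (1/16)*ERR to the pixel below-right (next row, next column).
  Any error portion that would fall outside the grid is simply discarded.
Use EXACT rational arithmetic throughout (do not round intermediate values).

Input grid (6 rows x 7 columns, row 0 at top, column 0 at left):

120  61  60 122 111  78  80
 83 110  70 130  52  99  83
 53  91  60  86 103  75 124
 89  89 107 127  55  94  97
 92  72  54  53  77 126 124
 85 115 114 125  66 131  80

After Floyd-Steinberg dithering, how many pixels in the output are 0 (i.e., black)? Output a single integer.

(0,0): OLD=120 → NEW=0, ERR=120
(0,1): OLD=227/2 → NEW=0, ERR=227/2
(0,2): OLD=3509/32 → NEW=0, ERR=3509/32
(0,3): OLD=87027/512 → NEW=255, ERR=-43533/512
(0,4): OLD=604581/8192 → NEW=0, ERR=604581/8192
(0,5): OLD=14455683/131072 → NEW=0, ERR=14455683/131072
(0,6): OLD=268961941/2097152 → NEW=255, ERR=-265811819/2097152
(1,0): OLD=4537/32 → NEW=255, ERR=-3623/32
(1,1): OLD=31743/256 → NEW=0, ERR=31743/256
(1,2): OLD=1226075/8192 → NEW=255, ERR=-862885/8192
(1,3): OLD=2557143/32768 → NEW=0, ERR=2557143/32768
(1,4): OLD=261240989/2097152 → NEW=0, ERR=261240989/2097152
(1,5): OLD=2832183805/16777216 → NEW=255, ERR=-1446006275/16777216
(1,6): OLD=3375953587/268435456 → NEW=0, ERR=3375953587/268435456
(2,0): OLD=167397/4096 → NEW=0, ERR=167397/4096
(2,1): OLD=15833847/131072 → NEW=0, ERR=15833847/131072
(2,2): OLD=214573381/2097152 → NEW=0, ERR=214573381/2097152
(2,3): OLD=2884402493/16777216 → NEW=255, ERR=-1393787587/16777216
(2,4): OLD=12656608405/134217728 → NEW=0, ERR=12656608405/134217728
(2,5): OLD=427201270223/4294967296 → NEW=0, ERR=427201270223/4294967296
(2,6): OLD=11411522687385/68719476736 → NEW=255, ERR=-6111943880295/68719476736
(3,0): OLD=260931589/2097152 → NEW=0, ERR=260931589/2097152
(3,1): OLD=3404500369/16777216 → NEW=255, ERR=-873689711/16777216
(3,2): OLD=14517535355/134217728 → NEW=0, ERR=14517535355/134217728
(3,3): OLD=92576047225/536870912 → NEW=255, ERR=-44326035335/536870912
(3,4): OLD=4247164774917/68719476736 → NEW=0, ERR=4247164774917/68719476736
(3,5): OLD=77702349957839/549755813888 → NEW=255, ERR=-62485382583601/549755813888
(3,6): OLD=226027352445713/8796093022208 → NEW=0, ERR=226027352445713/8796093022208
(4,0): OLD=32512256379/268435456 → NEW=0, ERR=32512256379/268435456
(4,1): OLD=587432718607/4294967296 → NEW=255, ERR=-507783941873/4294967296
(4,2): OLD=1191680393377/68719476736 → NEW=0, ERR=1191680393377/68719476736
(4,3): OLD=29210844418939/549755813888 → NEW=0, ERR=29210844418939/549755813888
(4,4): OLD=409407828352713/4398046511104 → NEW=0, ERR=409407828352713/4398046511104
(4,5): OLD=19687521671547745/140737488355328 → NEW=255, ERR=-16200537859060895/140737488355328
(4,6): OLD=167905342137799671/2251799813685248 → NEW=0, ERR=167905342137799671/2251799813685248
(5,0): OLD=6918784207261/68719476736 → NEW=0, ERR=6918784207261/68719476736
(5,1): OLD=73075395054191/549755813888 → NEW=255, ERR=-67112337487249/549755813888
(5,2): OLD=301635823276561/4398046511104 → NEW=0, ERR=301635823276561/4398046511104
(5,3): OLD=6690234296067877/35184372088832 → NEW=255, ERR=-2281780586584283/35184372088832
(5,4): OLD=109110546409366223/2251799813685248 → NEW=0, ERR=109110546409366223/2251799813685248
(5,5): OLD=2450418020077479919/18014398509481984 → NEW=255, ERR=-2143253599840426001/18014398509481984
(5,6): OLD=12698199732806149793/288230376151711744 → NEW=0, ERR=12698199732806149793/288230376151711744
Output grid:
  Row 0: ...#..#  (5 black, running=5)
  Row 1: #.#..#.  (4 black, running=9)
  Row 2: ...#..#  (5 black, running=14)
  Row 3: .#.#.#.  (4 black, running=18)
  Row 4: .#...#.  (5 black, running=23)
  Row 5: .#.#.#.  (4 black, running=27)

Answer: 27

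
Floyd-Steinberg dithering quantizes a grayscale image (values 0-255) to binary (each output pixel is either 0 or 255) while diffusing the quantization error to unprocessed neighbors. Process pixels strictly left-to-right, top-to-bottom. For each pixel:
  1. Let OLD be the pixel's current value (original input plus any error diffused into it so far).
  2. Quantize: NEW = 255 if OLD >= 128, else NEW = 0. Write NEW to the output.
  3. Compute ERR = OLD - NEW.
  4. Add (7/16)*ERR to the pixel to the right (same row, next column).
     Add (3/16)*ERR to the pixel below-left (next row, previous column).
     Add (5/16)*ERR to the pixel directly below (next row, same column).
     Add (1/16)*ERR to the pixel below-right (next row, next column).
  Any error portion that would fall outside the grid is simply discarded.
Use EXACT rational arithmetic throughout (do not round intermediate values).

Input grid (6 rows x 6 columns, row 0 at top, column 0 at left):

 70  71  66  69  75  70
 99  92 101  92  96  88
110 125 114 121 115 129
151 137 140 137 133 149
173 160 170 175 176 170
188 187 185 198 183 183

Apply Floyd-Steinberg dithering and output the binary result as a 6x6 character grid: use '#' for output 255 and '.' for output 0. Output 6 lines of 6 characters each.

Answer: ......
#.##.#
.#..#.
#.##.#
##.##.
#.####

Derivation:
(0,0): OLD=70 → NEW=0, ERR=70
(0,1): OLD=813/8 → NEW=0, ERR=813/8
(0,2): OLD=14139/128 → NEW=0, ERR=14139/128
(0,3): OLD=240285/2048 → NEW=0, ERR=240285/2048
(0,4): OLD=4139595/32768 → NEW=0, ERR=4139595/32768
(0,5): OLD=65677325/524288 → NEW=0, ERR=65677325/524288
(1,0): OLD=17911/128 → NEW=255, ERR=-14729/128
(1,1): OLD=100865/1024 → NEW=0, ERR=100865/1024
(1,2): OLD=6781781/32768 → NEW=255, ERR=-1574059/32768
(1,3): OLD=18119313/131072 → NEW=255, ERR=-15304047/131072
(1,4): OLD=966505587/8388608 → NEW=0, ERR=966505587/8388608
(1,5): OLD=24890621493/134217728 → NEW=255, ERR=-9334899147/134217728
(2,0): OLD=1515675/16384 → NEW=0, ERR=1515675/16384
(2,1): OLD=94401049/524288 → NEW=255, ERR=-39292391/524288
(2,2): OLD=423324171/8388608 → NEW=0, ERR=423324171/8388608
(2,3): OLD=8401438451/67108864 → NEW=0, ERR=8401438451/67108864
(2,4): OLD=398225163225/2147483648 → NEW=255, ERR=-149383167015/2147483648
(2,5): OLD=2887357578879/34359738368 → NEW=0, ERR=2887357578879/34359738368
(3,0): OLD=1391310635/8388608 → NEW=255, ERR=-747784405/8388608
(3,1): OLD=6027972367/67108864 → NEW=0, ERR=6027972367/67108864
(3,2): OLD=114813759037/536870912 → NEW=255, ERR=-22088323523/536870912
(3,3): OLD=5093262736663/34359738368 → NEW=255, ERR=-3668470547177/34359738368
(3,4): OLD=24225592639607/274877906944 → NEW=0, ERR=24225592639607/274877906944
(3,5): OLD=921261336408985/4398046511104 → NEW=255, ERR=-200240523922535/4398046511104
(4,0): OLD=173929876453/1073741824 → NEW=255, ERR=-99874288667/1073741824
(4,1): OLD=2303650493153/17179869184 → NEW=255, ERR=-2077216148767/17179869184
(4,2): OLD=49390108961235/549755813888 → NEW=0, ERR=49390108961235/549755813888
(4,3): OLD=1714304510390975/8796093022208 → NEW=255, ERR=-528699210272065/8796093022208
(4,4): OLD=22804426697357871/140737488355328 → NEW=255, ERR=-13083632833250769/140737488355328
(4,5): OLD=271585558097609961/2251799813685248 → NEW=0, ERR=271585558097609961/2251799813685248
(5,0): OLD=37455454965811/274877906944 → NEW=255, ERR=-32638411304909/274877906944
(5,1): OLD=952611744167651/8796093022208 → NEW=0, ERR=952611744167651/8796093022208
(5,2): OLD=17003146986411569/70368744177664 → NEW=255, ERR=-940882778892751/70368744177664
(5,3): OLD=363781036777739243/2251799813685248 → NEW=255, ERR=-210427915711998997/2251799813685248
(5,4): OLD=594124186786191611/4503599627370496 → NEW=255, ERR=-554293718193284869/4503599627370496
(5,5): OLD=11603663011899893207/72057594037927936 → NEW=255, ERR=-6771023467771730473/72057594037927936
Row 0: ......
Row 1: #.##.#
Row 2: .#..#.
Row 3: #.##.#
Row 4: ##.##.
Row 5: #.####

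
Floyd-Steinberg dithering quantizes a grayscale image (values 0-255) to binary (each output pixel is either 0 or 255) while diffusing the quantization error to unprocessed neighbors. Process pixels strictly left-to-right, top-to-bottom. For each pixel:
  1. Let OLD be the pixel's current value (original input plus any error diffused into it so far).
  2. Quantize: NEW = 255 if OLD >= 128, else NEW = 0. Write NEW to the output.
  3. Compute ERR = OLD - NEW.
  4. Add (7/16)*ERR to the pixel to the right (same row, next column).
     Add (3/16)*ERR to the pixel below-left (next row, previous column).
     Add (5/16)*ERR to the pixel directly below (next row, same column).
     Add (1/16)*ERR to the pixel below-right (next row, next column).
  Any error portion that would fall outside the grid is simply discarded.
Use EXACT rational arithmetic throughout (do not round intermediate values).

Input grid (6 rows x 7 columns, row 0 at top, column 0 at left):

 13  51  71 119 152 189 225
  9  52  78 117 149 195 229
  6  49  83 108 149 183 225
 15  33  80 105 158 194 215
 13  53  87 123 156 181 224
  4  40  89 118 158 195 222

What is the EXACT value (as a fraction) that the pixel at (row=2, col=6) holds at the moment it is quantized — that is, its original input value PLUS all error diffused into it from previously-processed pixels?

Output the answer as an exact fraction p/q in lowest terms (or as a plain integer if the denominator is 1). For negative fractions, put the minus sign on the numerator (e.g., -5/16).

Answer: 86864440539313/549755813888

Derivation:
(0,0): OLD=13 → NEW=0, ERR=13
(0,1): OLD=907/16 → NEW=0, ERR=907/16
(0,2): OLD=24525/256 → NEW=0, ERR=24525/256
(0,3): OLD=659099/4096 → NEW=255, ERR=-385381/4096
(0,4): OLD=7263805/65536 → NEW=0, ERR=7263805/65536
(0,5): OLD=249027499/1048576 → NEW=255, ERR=-18359381/1048576
(0,6): OLD=3646357933/16777216 → NEW=255, ERR=-631832147/16777216
(1,0): OLD=6065/256 → NEW=0, ERR=6065/256
(1,1): OLD=202455/2048 → NEW=0, ERR=202455/2048
(1,2): OLD=8984227/65536 → NEW=255, ERR=-7727453/65536
(1,3): OLD=16457639/262144 → NEW=0, ERR=16457639/262144
(1,4): OLD=3387987797/16777216 → NEW=255, ERR=-890202283/16777216
(1,5): OLD=22304392549/134217728 → NEW=255, ERR=-11921128091/134217728
(1,6): OLD=380702572107/2147483648 → NEW=255, ERR=-166905758133/2147483648
(2,0): OLD=1046573/32768 → NEW=0, ERR=1046573/32768
(2,1): OLD=76795327/1048576 → NEW=0, ERR=76795327/1048576
(2,2): OLD=1613028605/16777216 → NEW=0, ERR=1613028605/16777216
(2,3): OLD=20449919573/134217728 → NEW=255, ERR=-13775601067/134217728
(2,4): OLD=80300345829/1073741824 → NEW=0, ERR=80300345829/1073741824
(2,5): OLD=5843683549047/34359738368 → NEW=255, ERR=-2918049734793/34359738368
(2,6): OLD=86864440539313/549755813888 → NEW=255, ERR=-53323292002127/549755813888
Target (2,6): original=225, with diffused error = 86864440539313/549755813888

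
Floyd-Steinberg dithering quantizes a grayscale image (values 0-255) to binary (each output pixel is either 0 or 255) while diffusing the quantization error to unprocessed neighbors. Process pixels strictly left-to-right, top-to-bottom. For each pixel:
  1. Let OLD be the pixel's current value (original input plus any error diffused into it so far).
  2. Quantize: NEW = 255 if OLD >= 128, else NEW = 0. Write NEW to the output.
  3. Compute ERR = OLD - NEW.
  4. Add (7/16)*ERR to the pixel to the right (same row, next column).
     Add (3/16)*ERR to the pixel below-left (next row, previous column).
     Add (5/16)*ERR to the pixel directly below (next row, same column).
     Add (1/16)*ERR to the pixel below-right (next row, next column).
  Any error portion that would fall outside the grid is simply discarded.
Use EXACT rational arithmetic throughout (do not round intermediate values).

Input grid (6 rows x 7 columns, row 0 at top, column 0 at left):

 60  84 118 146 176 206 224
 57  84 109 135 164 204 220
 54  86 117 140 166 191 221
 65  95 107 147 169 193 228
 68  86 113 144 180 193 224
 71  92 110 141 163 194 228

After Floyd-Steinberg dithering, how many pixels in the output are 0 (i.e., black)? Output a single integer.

Answer: 18

Derivation:
(0,0): OLD=60 → NEW=0, ERR=60
(0,1): OLD=441/4 → NEW=0, ERR=441/4
(0,2): OLD=10639/64 → NEW=255, ERR=-5681/64
(0,3): OLD=109737/1024 → NEW=0, ERR=109737/1024
(0,4): OLD=3651743/16384 → NEW=255, ERR=-526177/16384
(0,5): OLD=50318425/262144 → NEW=255, ERR=-16528295/262144
(0,6): OLD=823826031/4194304 → NEW=255, ERR=-245721489/4194304
(1,0): OLD=6171/64 → NEW=0, ERR=6171/64
(1,1): OLD=75645/512 → NEW=255, ERR=-54915/512
(1,2): OLD=1004673/16384 → NEW=0, ERR=1004673/16384
(1,3): OLD=12042061/65536 → NEW=255, ERR=-4669619/65536
(1,4): OLD=493530151/4194304 → NEW=0, ERR=493530151/4194304
(1,5): OLD=7475394967/33554432 → NEW=255, ERR=-1080985193/33554432
(1,6): OLD=98600222969/536870912 → NEW=255, ERR=-38301859591/536870912
(2,0): OLD=524463/8192 → NEW=0, ERR=524463/8192
(2,1): OLD=25694261/262144 → NEW=0, ERR=25694261/262144
(2,2): OLD=666815327/4194304 → NEW=255, ERR=-402732193/4194304
(2,3): OLD=3409812135/33554432 → NEW=0, ERR=3409812135/33554432
(2,4): OLD=63548330935/268435456 → NEW=255, ERR=-4902710345/268435456
(2,5): OLD=1433827027357/8589934592 → NEW=255, ERR=-756606293603/8589934592
(2,6): OLD=21736883685403/137438953472 → NEW=255, ERR=-13310049449957/137438953472
(3,0): OLD=433626623/4194304 → NEW=0, ERR=433626623/4194304
(3,1): OLD=5263298899/33554432 → NEW=255, ERR=-3293081261/33554432
(3,2): OLD=15901316425/268435456 → NEW=0, ERR=15901316425/268435456
(3,3): OLD=209644725375/1073741824 → NEW=255, ERR=-64159439745/1073741824
(3,4): OLD=17452913881599/137438953472 → NEW=0, ERR=17452913881599/137438953472
(3,5): OLD=221806522978989/1099511627776 → NEW=255, ERR=-58568942103891/1099511627776
(3,6): OLD=2971788239820147/17592186044416 → NEW=255, ERR=-1514219201505933/17592186044416
(4,0): OLD=43973043153/536870912 → NEW=0, ERR=43973043153/536870912
(4,1): OLD=934011282397/8589934592 → NEW=0, ERR=934011282397/8589934592
(4,2): OLD=22230035990419/137438953472 → NEW=255, ERR=-12816897144941/137438953472
(4,3): OLD=123189621501249/1099511627776 → NEW=0, ERR=123189621501249/1099511627776
(4,4): OLD=2242815650578515/8796093022208 → NEW=255, ERR=-188070084525/8796093022208
(4,5): OLD=47327837527988851/281474976710656 → NEW=255, ERR=-24448281533228429/281474976710656
(4,6): OLD=701537160499321365/4503599627370496 → NEW=255, ERR=-446880744480155115/4503599627370496
(5,0): OLD=16078042995943/137438953472 → NEW=0, ERR=16078042995943/137438953472
(5,1): OLD=181191875343245/1099511627776 → NEW=255, ERR=-99183589739635/1099511627776
(5,2): OLD=608650879780619/8796093022208 → NEW=0, ERR=608650879780619/8796093022208
(5,3): OLD=14105640624542871/70368744177664 → NEW=255, ERR=-3838389140761449/70368744177664
(5,4): OLD=584773450611180733/4503599627370496 → NEW=255, ERR=-563644454368295747/4503599627370496
(5,5): OLD=3368530507398966445/36028797018963968 → NEW=0, ERR=3368530507398966445/36028797018963968
(5,6): OLD=134008155261513876867/576460752303423488 → NEW=255, ERR=-12989336575859112573/576460752303423488
Output grid:
  Row 0: ..#.###  (3 black, running=3)
  Row 1: .#.#.##  (3 black, running=6)
  Row 2: ..#.###  (3 black, running=9)
  Row 3: .#.#.##  (3 black, running=12)
  Row 4: ..#.###  (3 black, running=15)
  Row 5: .#.##.#  (3 black, running=18)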